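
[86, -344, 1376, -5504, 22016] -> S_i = 86*-4^i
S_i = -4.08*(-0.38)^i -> [-4.08, 1.55, -0.59, 0.22, -0.09]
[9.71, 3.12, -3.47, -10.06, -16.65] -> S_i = 9.71 + -6.59*i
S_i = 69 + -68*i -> [69, 1, -67, -135, -203]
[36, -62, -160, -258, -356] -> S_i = 36 + -98*i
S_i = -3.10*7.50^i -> [-3.1, -23.25, -174.38, -1307.81, -9808.59]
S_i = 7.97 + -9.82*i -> [7.97, -1.85, -11.67, -21.49, -31.31]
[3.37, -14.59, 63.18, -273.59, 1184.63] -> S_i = 3.37*(-4.33)^i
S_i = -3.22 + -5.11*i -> [-3.22, -8.33, -13.44, -18.55, -23.66]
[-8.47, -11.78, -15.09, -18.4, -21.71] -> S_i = -8.47 + -3.31*i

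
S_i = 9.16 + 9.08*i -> [9.16, 18.24, 27.32, 36.4, 45.48]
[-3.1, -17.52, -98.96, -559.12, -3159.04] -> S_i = -3.10*5.65^i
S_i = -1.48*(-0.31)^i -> [-1.48, 0.46, -0.14, 0.04, -0.01]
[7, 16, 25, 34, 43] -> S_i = 7 + 9*i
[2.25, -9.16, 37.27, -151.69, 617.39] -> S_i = 2.25*(-4.07)^i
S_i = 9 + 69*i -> [9, 78, 147, 216, 285]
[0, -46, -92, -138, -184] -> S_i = 0 + -46*i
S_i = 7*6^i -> [7, 42, 252, 1512, 9072]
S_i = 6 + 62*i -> [6, 68, 130, 192, 254]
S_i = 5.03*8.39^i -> [5.03, 42.2, 354.07, 2970.67, 24923.89]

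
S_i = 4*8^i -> [4, 32, 256, 2048, 16384]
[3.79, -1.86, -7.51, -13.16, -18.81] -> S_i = 3.79 + -5.65*i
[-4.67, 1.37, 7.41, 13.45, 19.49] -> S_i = -4.67 + 6.04*i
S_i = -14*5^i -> [-14, -70, -350, -1750, -8750]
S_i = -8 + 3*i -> [-8, -5, -2, 1, 4]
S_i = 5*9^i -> [5, 45, 405, 3645, 32805]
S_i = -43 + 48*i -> [-43, 5, 53, 101, 149]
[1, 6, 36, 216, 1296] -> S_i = 1*6^i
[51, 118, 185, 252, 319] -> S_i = 51 + 67*i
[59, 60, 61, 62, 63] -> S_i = 59 + 1*i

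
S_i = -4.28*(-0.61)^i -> [-4.28, 2.61, -1.59, 0.97, -0.59]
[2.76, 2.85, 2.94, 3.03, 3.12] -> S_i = 2.76 + 0.09*i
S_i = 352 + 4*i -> [352, 356, 360, 364, 368]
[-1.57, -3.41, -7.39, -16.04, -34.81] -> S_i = -1.57*2.17^i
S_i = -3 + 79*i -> [-3, 76, 155, 234, 313]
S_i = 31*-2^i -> [31, -62, 124, -248, 496]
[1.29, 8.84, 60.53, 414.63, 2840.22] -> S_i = 1.29*6.85^i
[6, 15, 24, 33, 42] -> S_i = 6 + 9*i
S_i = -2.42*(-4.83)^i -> [-2.42, 11.69, -56.46, 272.68, -1317.05]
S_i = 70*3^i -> [70, 210, 630, 1890, 5670]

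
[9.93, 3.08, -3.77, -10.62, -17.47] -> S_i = 9.93 + -6.85*i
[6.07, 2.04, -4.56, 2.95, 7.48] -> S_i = Random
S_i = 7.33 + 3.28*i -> [7.33, 10.61, 13.89, 17.17, 20.45]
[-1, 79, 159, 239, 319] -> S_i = -1 + 80*i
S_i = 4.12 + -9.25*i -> [4.12, -5.13, -14.38, -23.63, -32.88]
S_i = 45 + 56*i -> [45, 101, 157, 213, 269]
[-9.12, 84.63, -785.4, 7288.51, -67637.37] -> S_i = -9.12*(-9.28)^i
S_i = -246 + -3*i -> [-246, -249, -252, -255, -258]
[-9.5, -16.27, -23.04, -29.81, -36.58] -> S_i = -9.50 + -6.77*i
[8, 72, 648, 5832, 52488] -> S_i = 8*9^i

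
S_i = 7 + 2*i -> [7, 9, 11, 13, 15]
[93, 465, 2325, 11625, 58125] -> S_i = 93*5^i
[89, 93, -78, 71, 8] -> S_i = Random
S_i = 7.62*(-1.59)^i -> [7.62, -12.12, 19.26, -30.63, 48.7]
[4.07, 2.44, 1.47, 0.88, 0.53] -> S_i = 4.07*0.60^i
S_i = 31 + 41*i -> [31, 72, 113, 154, 195]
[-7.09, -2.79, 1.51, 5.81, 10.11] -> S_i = -7.09 + 4.30*i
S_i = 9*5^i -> [9, 45, 225, 1125, 5625]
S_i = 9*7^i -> [9, 63, 441, 3087, 21609]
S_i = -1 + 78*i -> [-1, 77, 155, 233, 311]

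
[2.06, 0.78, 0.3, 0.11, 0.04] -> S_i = 2.06*0.38^i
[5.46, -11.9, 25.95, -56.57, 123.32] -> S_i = 5.46*(-2.18)^i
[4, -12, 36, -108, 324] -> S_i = 4*-3^i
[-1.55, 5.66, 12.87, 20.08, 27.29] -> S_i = -1.55 + 7.21*i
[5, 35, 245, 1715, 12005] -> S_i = 5*7^i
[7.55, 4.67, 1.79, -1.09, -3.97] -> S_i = 7.55 + -2.88*i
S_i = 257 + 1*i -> [257, 258, 259, 260, 261]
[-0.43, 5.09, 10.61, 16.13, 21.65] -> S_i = -0.43 + 5.52*i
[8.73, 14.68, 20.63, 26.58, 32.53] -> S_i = 8.73 + 5.95*i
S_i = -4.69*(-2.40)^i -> [-4.69, 11.26, -27.01, 64.83, -155.6]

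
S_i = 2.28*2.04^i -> [2.28, 4.65, 9.49, 19.36, 39.49]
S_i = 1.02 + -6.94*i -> [1.02, -5.92, -12.86, -19.8, -26.74]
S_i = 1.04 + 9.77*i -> [1.04, 10.81, 20.58, 30.35, 40.12]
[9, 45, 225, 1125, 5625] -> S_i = 9*5^i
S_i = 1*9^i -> [1, 9, 81, 729, 6561]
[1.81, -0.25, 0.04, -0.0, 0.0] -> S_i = 1.81*(-0.14)^i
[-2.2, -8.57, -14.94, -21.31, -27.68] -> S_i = -2.20 + -6.37*i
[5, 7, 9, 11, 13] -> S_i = 5 + 2*i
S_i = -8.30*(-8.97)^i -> [-8.3, 74.45, -667.83, 5990.39, -53733.84]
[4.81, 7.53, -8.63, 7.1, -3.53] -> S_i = Random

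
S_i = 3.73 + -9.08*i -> [3.73, -5.35, -14.43, -23.51, -32.59]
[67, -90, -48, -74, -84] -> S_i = Random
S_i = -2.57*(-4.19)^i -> [-2.57, 10.77, -45.12, 189.05, -792.12]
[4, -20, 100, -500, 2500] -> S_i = 4*-5^i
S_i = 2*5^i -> [2, 10, 50, 250, 1250]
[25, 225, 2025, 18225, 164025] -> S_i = 25*9^i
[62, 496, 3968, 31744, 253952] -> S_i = 62*8^i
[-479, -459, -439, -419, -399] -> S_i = -479 + 20*i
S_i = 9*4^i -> [9, 36, 144, 576, 2304]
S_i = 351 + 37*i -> [351, 388, 425, 462, 499]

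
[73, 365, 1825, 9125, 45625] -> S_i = 73*5^i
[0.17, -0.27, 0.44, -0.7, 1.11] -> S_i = 0.17*(-1.60)^i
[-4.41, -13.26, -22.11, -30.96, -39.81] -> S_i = -4.41 + -8.85*i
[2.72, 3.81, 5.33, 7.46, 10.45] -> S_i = 2.72*1.40^i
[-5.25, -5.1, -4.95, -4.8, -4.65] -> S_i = -5.25 + 0.15*i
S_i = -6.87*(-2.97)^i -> [-6.87, 20.4, -60.6, 179.98, -534.54]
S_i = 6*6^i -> [6, 36, 216, 1296, 7776]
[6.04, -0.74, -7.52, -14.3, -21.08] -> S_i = 6.04 + -6.78*i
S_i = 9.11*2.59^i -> [9.11, 23.59, 61.11, 158.28, 409.94]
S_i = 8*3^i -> [8, 24, 72, 216, 648]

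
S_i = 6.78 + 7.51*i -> [6.78, 14.29, 21.8, 29.31, 36.82]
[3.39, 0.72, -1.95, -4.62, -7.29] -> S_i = 3.39 + -2.67*i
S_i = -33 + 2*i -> [-33, -31, -29, -27, -25]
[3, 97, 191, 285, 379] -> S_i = 3 + 94*i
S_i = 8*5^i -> [8, 40, 200, 1000, 5000]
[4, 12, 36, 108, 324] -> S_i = 4*3^i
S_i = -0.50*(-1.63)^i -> [-0.5, 0.82, -1.33, 2.17, -3.53]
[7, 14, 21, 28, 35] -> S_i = 7 + 7*i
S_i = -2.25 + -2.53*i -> [-2.25, -4.78, -7.31, -9.84, -12.37]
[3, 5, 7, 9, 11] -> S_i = 3 + 2*i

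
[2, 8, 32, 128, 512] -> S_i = 2*4^i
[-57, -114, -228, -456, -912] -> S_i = -57*2^i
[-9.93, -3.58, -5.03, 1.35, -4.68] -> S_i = Random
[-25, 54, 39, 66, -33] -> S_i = Random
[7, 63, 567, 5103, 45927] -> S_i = 7*9^i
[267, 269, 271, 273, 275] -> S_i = 267 + 2*i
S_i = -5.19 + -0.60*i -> [-5.19, -5.79, -6.39, -6.99, -7.59]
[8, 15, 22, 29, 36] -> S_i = 8 + 7*i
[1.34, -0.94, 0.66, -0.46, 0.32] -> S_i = 1.34*(-0.70)^i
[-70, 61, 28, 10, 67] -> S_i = Random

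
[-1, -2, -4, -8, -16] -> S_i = -1*2^i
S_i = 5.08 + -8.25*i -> [5.08, -3.17, -11.42, -19.67, -27.92]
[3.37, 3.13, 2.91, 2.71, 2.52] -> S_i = 3.37*0.93^i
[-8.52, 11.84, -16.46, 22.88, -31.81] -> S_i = -8.52*(-1.39)^i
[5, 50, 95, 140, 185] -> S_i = 5 + 45*i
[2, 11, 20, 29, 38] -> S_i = 2 + 9*i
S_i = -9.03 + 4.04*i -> [-9.03, -4.99, -0.95, 3.09, 7.13]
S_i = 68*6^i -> [68, 408, 2448, 14688, 88128]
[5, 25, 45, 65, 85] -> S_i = 5 + 20*i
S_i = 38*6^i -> [38, 228, 1368, 8208, 49248]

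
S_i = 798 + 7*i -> [798, 805, 812, 819, 826]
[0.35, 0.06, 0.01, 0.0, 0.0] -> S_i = 0.35*0.16^i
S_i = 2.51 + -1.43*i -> [2.51, 1.08, -0.35, -1.78, -3.21]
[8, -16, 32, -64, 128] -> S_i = 8*-2^i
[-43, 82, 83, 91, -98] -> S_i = Random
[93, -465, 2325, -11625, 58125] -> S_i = 93*-5^i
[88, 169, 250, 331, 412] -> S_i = 88 + 81*i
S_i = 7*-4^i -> [7, -28, 112, -448, 1792]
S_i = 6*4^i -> [6, 24, 96, 384, 1536]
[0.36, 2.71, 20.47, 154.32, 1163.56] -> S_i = 0.36*7.54^i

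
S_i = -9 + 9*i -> [-9, 0, 9, 18, 27]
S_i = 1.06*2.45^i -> [1.06, 2.6, 6.36, 15.59, 38.19]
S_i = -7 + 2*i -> [-7, -5, -3, -1, 1]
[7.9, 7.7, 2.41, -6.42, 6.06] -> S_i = Random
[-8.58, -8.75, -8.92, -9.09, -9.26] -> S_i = -8.58 + -0.17*i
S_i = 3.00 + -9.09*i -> [3.0, -6.09, -15.18, -24.27, -33.36]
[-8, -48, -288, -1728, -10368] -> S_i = -8*6^i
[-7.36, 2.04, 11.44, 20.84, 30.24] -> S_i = -7.36 + 9.40*i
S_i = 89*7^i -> [89, 623, 4361, 30527, 213689]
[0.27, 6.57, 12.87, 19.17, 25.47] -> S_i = 0.27 + 6.30*i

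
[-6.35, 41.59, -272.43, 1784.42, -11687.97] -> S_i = -6.35*(-6.55)^i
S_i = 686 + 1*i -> [686, 687, 688, 689, 690]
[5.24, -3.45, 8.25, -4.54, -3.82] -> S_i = Random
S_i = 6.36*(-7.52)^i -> [6.36, -47.83, 359.66, -2704.65, 20338.95]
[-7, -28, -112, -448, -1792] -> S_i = -7*4^i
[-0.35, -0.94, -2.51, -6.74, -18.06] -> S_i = -0.35*2.68^i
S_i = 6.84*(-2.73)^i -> [6.84, -18.67, 50.98, -139.17, 379.93]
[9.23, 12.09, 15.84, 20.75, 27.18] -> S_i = 9.23*1.31^i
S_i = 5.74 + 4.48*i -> [5.74, 10.22, 14.7, 19.18, 23.66]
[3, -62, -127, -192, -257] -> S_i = 3 + -65*i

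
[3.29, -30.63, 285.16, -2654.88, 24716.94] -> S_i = 3.29*(-9.31)^i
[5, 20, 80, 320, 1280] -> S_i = 5*4^i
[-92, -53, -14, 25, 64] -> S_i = -92 + 39*i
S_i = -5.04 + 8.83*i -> [-5.04, 3.79, 12.62, 21.45, 30.28]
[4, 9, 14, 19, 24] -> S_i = 4 + 5*i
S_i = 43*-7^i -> [43, -301, 2107, -14749, 103243]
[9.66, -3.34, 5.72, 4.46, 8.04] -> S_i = Random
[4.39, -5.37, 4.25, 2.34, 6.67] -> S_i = Random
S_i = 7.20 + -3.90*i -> [7.2, 3.3, -0.6, -4.5, -8.4]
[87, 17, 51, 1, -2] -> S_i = Random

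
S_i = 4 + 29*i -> [4, 33, 62, 91, 120]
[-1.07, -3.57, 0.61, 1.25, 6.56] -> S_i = Random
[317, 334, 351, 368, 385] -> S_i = 317 + 17*i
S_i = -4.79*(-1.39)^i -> [-4.79, 6.66, -9.25, 12.86, -17.88]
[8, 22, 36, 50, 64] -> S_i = 8 + 14*i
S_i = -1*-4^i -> [-1, 4, -16, 64, -256]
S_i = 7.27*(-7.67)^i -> [7.27, -55.76, 427.69, -3280.35, 25160.3]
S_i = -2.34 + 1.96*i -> [-2.34, -0.38, 1.58, 3.54, 5.5]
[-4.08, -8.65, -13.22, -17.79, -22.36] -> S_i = -4.08 + -4.57*i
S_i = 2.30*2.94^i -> [2.3, 6.76, 19.88, 58.45, 171.84]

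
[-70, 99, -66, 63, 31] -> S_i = Random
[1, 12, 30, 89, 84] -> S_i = Random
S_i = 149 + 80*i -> [149, 229, 309, 389, 469]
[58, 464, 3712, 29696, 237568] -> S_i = 58*8^i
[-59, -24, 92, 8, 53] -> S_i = Random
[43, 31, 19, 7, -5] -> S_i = 43 + -12*i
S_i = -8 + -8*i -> [-8, -16, -24, -32, -40]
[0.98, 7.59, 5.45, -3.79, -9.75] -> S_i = Random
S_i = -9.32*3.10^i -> [-9.32, -28.89, -89.57, -277.65, -860.72]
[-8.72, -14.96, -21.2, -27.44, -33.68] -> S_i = -8.72 + -6.24*i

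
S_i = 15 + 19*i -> [15, 34, 53, 72, 91]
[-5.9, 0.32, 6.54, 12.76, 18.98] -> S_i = -5.90 + 6.22*i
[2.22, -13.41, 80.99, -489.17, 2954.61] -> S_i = 2.22*(-6.04)^i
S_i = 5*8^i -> [5, 40, 320, 2560, 20480]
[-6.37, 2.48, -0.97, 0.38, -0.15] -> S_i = -6.37*(-0.39)^i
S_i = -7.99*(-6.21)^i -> [-7.99, 49.62, -308.13, 1913.47, -11882.65]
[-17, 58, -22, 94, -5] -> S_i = Random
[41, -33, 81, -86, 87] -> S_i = Random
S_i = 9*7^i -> [9, 63, 441, 3087, 21609]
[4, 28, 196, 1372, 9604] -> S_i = 4*7^i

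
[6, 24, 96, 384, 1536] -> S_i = 6*4^i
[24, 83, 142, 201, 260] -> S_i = 24 + 59*i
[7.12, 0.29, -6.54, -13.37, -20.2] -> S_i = 7.12 + -6.83*i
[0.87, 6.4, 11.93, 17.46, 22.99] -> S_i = 0.87 + 5.53*i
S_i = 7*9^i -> [7, 63, 567, 5103, 45927]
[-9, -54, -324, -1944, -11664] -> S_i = -9*6^i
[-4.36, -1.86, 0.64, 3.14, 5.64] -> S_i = -4.36 + 2.50*i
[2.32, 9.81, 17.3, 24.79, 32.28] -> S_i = 2.32 + 7.49*i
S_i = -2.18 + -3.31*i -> [-2.18, -5.49, -8.8, -12.11, -15.42]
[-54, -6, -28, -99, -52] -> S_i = Random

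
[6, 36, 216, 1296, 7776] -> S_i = 6*6^i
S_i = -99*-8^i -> [-99, 792, -6336, 50688, -405504]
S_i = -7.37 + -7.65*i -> [-7.37, -15.02, -22.67, -30.32, -37.97]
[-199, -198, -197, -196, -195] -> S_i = -199 + 1*i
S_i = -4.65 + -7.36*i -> [-4.65, -12.01, -19.37, -26.73, -34.09]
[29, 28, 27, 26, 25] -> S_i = 29 + -1*i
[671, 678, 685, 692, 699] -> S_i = 671 + 7*i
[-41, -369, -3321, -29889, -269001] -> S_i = -41*9^i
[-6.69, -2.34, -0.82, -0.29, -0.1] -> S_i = -6.69*0.35^i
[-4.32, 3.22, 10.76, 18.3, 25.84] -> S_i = -4.32 + 7.54*i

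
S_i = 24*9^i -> [24, 216, 1944, 17496, 157464]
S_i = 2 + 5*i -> [2, 7, 12, 17, 22]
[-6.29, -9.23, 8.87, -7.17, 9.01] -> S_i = Random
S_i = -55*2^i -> [-55, -110, -220, -440, -880]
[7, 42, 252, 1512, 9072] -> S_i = 7*6^i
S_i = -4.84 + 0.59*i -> [-4.84, -4.25, -3.66, -3.07, -2.48]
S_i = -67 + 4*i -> [-67, -63, -59, -55, -51]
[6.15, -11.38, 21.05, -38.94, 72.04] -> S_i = 6.15*(-1.85)^i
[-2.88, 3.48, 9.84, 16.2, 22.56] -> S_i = -2.88 + 6.36*i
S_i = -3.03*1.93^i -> [-3.03, -5.85, -11.29, -21.78, -42.04]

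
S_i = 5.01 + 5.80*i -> [5.01, 10.81, 16.61, 22.41, 28.21]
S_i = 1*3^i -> [1, 3, 9, 27, 81]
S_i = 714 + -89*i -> [714, 625, 536, 447, 358]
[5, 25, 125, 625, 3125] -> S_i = 5*5^i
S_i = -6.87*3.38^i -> [-6.87, -23.22, -78.49, -265.28, -896.65]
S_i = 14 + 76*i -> [14, 90, 166, 242, 318]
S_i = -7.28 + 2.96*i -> [-7.28, -4.32, -1.36, 1.6, 4.56]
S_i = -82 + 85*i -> [-82, 3, 88, 173, 258]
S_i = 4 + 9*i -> [4, 13, 22, 31, 40]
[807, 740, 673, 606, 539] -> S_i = 807 + -67*i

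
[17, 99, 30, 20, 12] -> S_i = Random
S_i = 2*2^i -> [2, 4, 8, 16, 32]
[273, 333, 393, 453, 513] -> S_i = 273 + 60*i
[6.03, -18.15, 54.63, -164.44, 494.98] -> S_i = 6.03*(-3.01)^i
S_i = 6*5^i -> [6, 30, 150, 750, 3750]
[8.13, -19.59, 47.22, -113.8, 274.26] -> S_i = 8.13*(-2.41)^i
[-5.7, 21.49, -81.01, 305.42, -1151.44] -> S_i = -5.70*(-3.77)^i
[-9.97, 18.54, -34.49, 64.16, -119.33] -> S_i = -9.97*(-1.86)^i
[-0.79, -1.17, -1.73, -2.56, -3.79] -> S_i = -0.79*1.48^i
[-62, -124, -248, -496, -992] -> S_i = -62*2^i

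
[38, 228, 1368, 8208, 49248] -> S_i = 38*6^i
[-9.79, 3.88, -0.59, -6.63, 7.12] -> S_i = Random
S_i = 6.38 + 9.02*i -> [6.38, 15.4, 24.42, 33.44, 42.46]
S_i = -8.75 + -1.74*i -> [-8.75, -10.49, -12.23, -13.97, -15.71]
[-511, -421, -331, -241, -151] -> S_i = -511 + 90*i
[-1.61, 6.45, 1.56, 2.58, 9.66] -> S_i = Random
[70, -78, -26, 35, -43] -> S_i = Random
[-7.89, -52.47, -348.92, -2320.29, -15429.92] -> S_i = -7.89*6.65^i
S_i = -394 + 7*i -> [-394, -387, -380, -373, -366]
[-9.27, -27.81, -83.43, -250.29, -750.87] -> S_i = -9.27*3.00^i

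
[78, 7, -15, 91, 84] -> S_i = Random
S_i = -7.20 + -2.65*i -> [-7.2, -9.85, -12.5, -15.15, -17.8]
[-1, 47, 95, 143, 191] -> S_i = -1 + 48*i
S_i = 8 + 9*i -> [8, 17, 26, 35, 44]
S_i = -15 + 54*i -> [-15, 39, 93, 147, 201]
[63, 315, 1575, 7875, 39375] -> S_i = 63*5^i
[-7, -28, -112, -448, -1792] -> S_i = -7*4^i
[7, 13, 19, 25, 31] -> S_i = 7 + 6*i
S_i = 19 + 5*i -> [19, 24, 29, 34, 39]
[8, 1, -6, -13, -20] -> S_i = 8 + -7*i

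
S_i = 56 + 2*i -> [56, 58, 60, 62, 64]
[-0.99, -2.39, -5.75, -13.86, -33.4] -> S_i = -0.99*2.41^i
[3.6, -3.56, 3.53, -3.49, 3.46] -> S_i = 3.60*(-0.99)^i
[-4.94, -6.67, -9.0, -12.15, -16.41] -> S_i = -4.94*1.35^i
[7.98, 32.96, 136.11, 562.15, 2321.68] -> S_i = 7.98*4.13^i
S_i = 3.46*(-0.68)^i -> [3.46, -2.35, 1.6, -1.09, 0.74]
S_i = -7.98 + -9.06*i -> [-7.98, -17.04, -26.1, -35.16, -44.22]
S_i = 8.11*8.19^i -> [8.11, 66.42, 543.99, 4455.25, 36488.54]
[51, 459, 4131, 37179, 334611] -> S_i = 51*9^i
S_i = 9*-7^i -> [9, -63, 441, -3087, 21609]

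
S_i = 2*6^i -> [2, 12, 72, 432, 2592]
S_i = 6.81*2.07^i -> [6.81, 14.1, 29.18, 60.4, 125.03]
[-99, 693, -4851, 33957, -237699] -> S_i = -99*-7^i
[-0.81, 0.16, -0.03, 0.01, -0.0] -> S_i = -0.81*(-0.20)^i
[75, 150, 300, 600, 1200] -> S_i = 75*2^i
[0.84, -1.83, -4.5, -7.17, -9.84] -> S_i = 0.84 + -2.67*i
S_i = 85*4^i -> [85, 340, 1360, 5440, 21760]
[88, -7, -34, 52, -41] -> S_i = Random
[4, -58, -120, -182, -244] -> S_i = 4 + -62*i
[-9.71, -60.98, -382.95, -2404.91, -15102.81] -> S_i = -9.71*6.28^i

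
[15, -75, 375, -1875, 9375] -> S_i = 15*-5^i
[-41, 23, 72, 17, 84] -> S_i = Random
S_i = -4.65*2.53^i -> [-4.65, -11.76, -29.76, -75.3, -190.52]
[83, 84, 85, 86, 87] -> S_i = 83 + 1*i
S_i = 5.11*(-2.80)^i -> [5.11, -14.31, 40.06, -112.17, 314.09]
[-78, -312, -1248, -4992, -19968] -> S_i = -78*4^i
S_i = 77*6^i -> [77, 462, 2772, 16632, 99792]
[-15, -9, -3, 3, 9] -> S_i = -15 + 6*i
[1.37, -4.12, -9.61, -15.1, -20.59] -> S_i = 1.37 + -5.49*i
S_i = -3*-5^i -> [-3, 15, -75, 375, -1875]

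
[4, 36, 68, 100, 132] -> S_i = 4 + 32*i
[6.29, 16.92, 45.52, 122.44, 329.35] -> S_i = 6.29*2.69^i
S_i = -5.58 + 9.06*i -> [-5.58, 3.48, 12.54, 21.6, 30.66]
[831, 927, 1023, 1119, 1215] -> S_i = 831 + 96*i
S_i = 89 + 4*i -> [89, 93, 97, 101, 105]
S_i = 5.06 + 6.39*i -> [5.06, 11.45, 17.84, 24.23, 30.62]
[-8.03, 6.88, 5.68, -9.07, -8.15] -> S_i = Random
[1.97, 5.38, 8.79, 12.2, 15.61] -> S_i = 1.97 + 3.41*i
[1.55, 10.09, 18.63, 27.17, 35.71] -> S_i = 1.55 + 8.54*i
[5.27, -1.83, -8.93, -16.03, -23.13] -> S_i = 5.27 + -7.10*i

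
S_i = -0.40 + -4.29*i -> [-0.4, -4.69, -8.98, -13.27, -17.56]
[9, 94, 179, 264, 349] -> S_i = 9 + 85*i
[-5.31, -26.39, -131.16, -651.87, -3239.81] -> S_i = -5.31*4.97^i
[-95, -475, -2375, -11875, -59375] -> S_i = -95*5^i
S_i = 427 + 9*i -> [427, 436, 445, 454, 463]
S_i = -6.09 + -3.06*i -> [-6.09, -9.15, -12.21, -15.27, -18.33]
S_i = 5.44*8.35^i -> [5.44, 45.42, 379.29, 3167.07, 26445.07]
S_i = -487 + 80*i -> [-487, -407, -327, -247, -167]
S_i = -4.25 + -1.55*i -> [-4.25, -5.8, -7.35, -8.9, -10.45]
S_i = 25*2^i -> [25, 50, 100, 200, 400]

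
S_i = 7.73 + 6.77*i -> [7.73, 14.5, 21.27, 28.04, 34.81]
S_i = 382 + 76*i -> [382, 458, 534, 610, 686]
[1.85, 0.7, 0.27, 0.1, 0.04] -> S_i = 1.85*0.38^i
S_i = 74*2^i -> [74, 148, 296, 592, 1184]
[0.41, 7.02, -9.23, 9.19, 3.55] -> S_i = Random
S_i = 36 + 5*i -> [36, 41, 46, 51, 56]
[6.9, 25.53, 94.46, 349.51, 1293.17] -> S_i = 6.90*3.70^i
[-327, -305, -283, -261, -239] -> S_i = -327 + 22*i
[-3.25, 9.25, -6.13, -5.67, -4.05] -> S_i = Random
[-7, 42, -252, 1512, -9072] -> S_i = -7*-6^i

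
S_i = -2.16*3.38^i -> [-2.16, -7.3, -24.68, -83.41, -281.92]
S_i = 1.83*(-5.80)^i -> [1.83, -10.61, 61.56, -357.05, 2070.92]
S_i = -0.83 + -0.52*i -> [-0.83, -1.35, -1.87, -2.39, -2.91]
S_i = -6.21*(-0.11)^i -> [-6.21, 0.68, -0.08, 0.01, -0.0]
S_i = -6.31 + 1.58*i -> [-6.31, -4.73, -3.15, -1.57, 0.01]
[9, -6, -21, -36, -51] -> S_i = 9 + -15*i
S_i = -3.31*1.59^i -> [-3.31, -5.26, -8.37, -13.31, -21.16]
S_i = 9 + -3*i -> [9, 6, 3, 0, -3]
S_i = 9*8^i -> [9, 72, 576, 4608, 36864]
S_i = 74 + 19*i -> [74, 93, 112, 131, 150]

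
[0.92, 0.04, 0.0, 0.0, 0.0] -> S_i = 0.92*0.04^i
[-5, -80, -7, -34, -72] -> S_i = Random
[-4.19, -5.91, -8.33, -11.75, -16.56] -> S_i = -4.19*1.41^i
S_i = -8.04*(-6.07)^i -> [-8.04, 48.8, -296.23, 1798.13, -10914.68]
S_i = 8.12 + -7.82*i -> [8.12, 0.3, -7.52, -15.34, -23.16]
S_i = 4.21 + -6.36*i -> [4.21, -2.15, -8.51, -14.87, -21.23]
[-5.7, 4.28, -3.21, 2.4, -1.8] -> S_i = -5.70*(-0.75)^i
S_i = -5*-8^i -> [-5, 40, -320, 2560, -20480]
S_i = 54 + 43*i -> [54, 97, 140, 183, 226]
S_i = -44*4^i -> [-44, -176, -704, -2816, -11264]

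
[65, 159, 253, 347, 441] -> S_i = 65 + 94*i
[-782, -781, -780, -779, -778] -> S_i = -782 + 1*i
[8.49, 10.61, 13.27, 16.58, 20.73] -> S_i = 8.49*1.25^i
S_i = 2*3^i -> [2, 6, 18, 54, 162]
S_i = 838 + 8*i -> [838, 846, 854, 862, 870]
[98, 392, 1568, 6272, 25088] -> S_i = 98*4^i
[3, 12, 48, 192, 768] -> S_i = 3*4^i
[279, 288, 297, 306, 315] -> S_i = 279 + 9*i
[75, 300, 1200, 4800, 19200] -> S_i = 75*4^i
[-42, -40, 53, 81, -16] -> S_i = Random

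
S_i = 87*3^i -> [87, 261, 783, 2349, 7047]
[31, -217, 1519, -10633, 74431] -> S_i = 31*-7^i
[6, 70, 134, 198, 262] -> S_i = 6 + 64*i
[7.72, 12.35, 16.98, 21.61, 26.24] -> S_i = 7.72 + 4.63*i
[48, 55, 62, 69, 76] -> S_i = 48 + 7*i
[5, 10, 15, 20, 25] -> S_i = 5 + 5*i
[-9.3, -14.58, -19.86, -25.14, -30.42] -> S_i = -9.30 + -5.28*i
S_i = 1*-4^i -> [1, -4, 16, -64, 256]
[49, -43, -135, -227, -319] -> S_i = 49 + -92*i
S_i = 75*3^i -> [75, 225, 675, 2025, 6075]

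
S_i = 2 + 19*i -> [2, 21, 40, 59, 78]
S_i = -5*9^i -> [-5, -45, -405, -3645, -32805]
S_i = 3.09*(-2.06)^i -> [3.09, -6.37, 13.11, -27.01, 55.65]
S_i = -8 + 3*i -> [-8, -5, -2, 1, 4]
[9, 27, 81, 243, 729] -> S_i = 9*3^i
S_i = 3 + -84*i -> [3, -81, -165, -249, -333]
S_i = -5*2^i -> [-5, -10, -20, -40, -80]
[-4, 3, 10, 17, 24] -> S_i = -4 + 7*i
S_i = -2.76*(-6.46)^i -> [-2.76, 17.83, -115.18, 744.06, -4806.61]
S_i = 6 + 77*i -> [6, 83, 160, 237, 314]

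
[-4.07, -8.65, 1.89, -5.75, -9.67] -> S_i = Random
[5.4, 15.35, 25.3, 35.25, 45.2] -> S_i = 5.40 + 9.95*i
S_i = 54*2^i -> [54, 108, 216, 432, 864]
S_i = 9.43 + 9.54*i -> [9.43, 18.97, 28.51, 38.05, 47.59]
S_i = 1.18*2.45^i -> [1.18, 2.89, 7.08, 17.35, 42.52]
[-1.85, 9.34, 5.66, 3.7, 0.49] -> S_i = Random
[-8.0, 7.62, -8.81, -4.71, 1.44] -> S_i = Random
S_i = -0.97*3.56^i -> [-0.97, -3.45, -12.29, -43.76, -155.8]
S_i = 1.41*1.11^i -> [1.41, 1.57, 1.74, 1.93, 2.14]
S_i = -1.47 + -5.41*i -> [-1.47, -6.88, -12.29, -17.7, -23.11]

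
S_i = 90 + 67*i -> [90, 157, 224, 291, 358]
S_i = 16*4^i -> [16, 64, 256, 1024, 4096]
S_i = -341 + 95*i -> [-341, -246, -151, -56, 39]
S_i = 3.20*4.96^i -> [3.2, 15.87, 78.73, 390.48, 1936.76]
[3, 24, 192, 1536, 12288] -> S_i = 3*8^i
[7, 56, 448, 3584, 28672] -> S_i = 7*8^i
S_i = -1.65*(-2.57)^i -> [-1.65, 4.24, -10.9, 28.01, -71.98]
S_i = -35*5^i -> [-35, -175, -875, -4375, -21875]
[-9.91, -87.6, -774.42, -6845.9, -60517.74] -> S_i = -9.91*8.84^i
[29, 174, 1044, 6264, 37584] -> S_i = 29*6^i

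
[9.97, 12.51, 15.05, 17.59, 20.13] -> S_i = 9.97 + 2.54*i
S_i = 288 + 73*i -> [288, 361, 434, 507, 580]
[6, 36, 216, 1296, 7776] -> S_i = 6*6^i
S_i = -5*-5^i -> [-5, 25, -125, 625, -3125]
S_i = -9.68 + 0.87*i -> [-9.68, -8.81, -7.94, -7.07, -6.2]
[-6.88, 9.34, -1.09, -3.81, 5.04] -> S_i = Random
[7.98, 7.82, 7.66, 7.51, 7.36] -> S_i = 7.98*0.98^i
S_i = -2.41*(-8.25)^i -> [-2.41, 19.88, -164.03, 1353.25, -11164.33]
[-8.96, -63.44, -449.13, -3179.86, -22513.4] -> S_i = -8.96*7.08^i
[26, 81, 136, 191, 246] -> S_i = 26 + 55*i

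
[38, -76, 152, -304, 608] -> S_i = 38*-2^i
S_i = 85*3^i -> [85, 255, 765, 2295, 6885]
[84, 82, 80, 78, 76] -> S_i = 84 + -2*i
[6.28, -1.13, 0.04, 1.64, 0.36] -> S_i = Random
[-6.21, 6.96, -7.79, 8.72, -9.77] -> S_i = -6.21*(-1.12)^i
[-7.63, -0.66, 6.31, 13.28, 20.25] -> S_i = -7.63 + 6.97*i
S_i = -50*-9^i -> [-50, 450, -4050, 36450, -328050]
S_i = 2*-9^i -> [2, -18, 162, -1458, 13122]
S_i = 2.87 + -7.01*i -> [2.87, -4.14, -11.15, -18.16, -25.17]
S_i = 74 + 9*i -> [74, 83, 92, 101, 110]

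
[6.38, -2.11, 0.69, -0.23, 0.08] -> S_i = 6.38*(-0.33)^i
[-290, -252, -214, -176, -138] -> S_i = -290 + 38*i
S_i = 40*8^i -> [40, 320, 2560, 20480, 163840]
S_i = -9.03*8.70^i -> [-9.03, -78.56, -683.48, -5946.28, -51732.65]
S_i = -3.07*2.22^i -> [-3.07, -6.82, -15.13, -33.59, -74.57]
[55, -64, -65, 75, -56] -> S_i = Random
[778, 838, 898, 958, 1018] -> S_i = 778 + 60*i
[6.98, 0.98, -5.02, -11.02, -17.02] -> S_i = 6.98 + -6.00*i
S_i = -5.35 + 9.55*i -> [-5.35, 4.2, 13.75, 23.3, 32.85]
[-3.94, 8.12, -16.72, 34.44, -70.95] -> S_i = -3.94*(-2.06)^i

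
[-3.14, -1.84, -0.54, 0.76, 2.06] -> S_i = -3.14 + 1.30*i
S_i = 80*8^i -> [80, 640, 5120, 40960, 327680]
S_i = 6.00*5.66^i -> [6.0, 33.96, 192.21, 1087.93, 6157.68]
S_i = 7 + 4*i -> [7, 11, 15, 19, 23]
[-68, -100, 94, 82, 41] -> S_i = Random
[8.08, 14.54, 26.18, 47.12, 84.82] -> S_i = 8.08*1.80^i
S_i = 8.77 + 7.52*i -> [8.77, 16.29, 23.81, 31.33, 38.85]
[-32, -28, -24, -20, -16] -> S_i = -32 + 4*i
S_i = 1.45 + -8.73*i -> [1.45, -7.28, -16.01, -24.74, -33.47]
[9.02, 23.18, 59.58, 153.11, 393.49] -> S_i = 9.02*2.57^i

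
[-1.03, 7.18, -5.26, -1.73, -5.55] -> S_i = Random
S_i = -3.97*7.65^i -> [-3.97, -30.37, -232.33, -1777.36, -13596.79]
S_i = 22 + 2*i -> [22, 24, 26, 28, 30]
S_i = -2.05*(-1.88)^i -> [-2.05, 3.85, -7.25, 13.62, -25.61]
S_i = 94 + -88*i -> [94, 6, -82, -170, -258]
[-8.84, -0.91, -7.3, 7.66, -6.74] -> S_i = Random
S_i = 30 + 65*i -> [30, 95, 160, 225, 290]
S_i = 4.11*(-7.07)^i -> [4.11, -29.06, 205.44, -1452.45, 10268.79]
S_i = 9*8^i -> [9, 72, 576, 4608, 36864]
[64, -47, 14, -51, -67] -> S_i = Random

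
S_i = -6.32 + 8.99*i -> [-6.32, 2.67, 11.66, 20.65, 29.64]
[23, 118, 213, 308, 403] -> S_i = 23 + 95*i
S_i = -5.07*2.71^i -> [-5.07, -13.74, -37.23, -100.91, -273.45]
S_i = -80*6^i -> [-80, -480, -2880, -17280, -103680]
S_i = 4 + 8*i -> [4, 12, 20, 28, 36]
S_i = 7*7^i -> [7, 49, 343, 2401, 16807]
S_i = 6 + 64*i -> [6, 70, 134, 198, 262]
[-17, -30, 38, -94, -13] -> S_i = Random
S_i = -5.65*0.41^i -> [-5.65, -2.32, -0.95, -0.39, -0.16]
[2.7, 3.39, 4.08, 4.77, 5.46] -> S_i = 2.70 + 0.69*i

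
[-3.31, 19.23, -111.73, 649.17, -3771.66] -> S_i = -3.31*(-5.81)^i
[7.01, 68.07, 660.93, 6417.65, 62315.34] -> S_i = 7.01*9.71^i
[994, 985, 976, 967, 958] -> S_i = 994 + -9*i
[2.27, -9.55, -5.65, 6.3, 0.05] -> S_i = Random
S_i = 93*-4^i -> [93, -372, 1488, -5952, 23808]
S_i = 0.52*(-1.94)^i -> [0.52, -1.01, 1.96, -3.8, 7.37]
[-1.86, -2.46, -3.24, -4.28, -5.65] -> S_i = -1.86*1.32^i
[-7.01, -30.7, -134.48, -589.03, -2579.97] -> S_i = -7.01*4.38^i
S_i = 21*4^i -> [21, 84, 336, 1344, 5376]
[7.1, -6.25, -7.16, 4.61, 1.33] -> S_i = Random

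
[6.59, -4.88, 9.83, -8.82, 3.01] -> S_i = Random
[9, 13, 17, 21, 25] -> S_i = 9 + 4*i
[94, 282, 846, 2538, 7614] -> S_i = 94*3^i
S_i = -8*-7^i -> [-8, 56, -392, 2744, -19208]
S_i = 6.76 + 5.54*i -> [6.76, 12.3, 17.84, 23.38, 28.92]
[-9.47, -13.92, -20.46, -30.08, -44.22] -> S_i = -9.47*1.47^i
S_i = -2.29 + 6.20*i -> [-2.29, 3.91, 10.11, 16.31, 22.51]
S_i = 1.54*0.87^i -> [1.54, 1.34, 1.17, 1.01, 0.88]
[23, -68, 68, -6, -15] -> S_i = Random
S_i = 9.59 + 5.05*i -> [9.59, 14.64, 19.69, 24.74, 29.79]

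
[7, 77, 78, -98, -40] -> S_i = Random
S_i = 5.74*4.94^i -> [5.74, 28.36, 140.08, 691.98, 3418.37]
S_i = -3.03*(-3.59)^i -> [-3.03, 10.88, -39.05, 140.19, -503.29]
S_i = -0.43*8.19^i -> [-0.43, -3.52, -28.84, -236.22, -1934.66]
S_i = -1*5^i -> [-1, -5, -25, -125, -625]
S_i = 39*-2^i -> [39, -78, 156, -312, 624]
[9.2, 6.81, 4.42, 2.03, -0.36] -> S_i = 9.20 + -2.39*i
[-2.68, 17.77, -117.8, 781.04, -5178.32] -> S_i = -2.68*(-6.63)^i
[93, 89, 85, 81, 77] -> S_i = 93 + -4*i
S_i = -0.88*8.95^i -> [-0.88, -7.88, -70.49, -630.89, -5646.44]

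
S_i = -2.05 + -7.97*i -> [-2.05, -10.02, -17.99, -25.96, -33.93]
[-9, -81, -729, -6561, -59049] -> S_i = -9*9^i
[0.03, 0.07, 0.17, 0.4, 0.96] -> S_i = 0.03*2.38^i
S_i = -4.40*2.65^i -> [-4.4, -11.66, -30.9, -81.88, -216.99]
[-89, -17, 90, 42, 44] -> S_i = Random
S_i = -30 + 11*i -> [-30, -19, -8, 3, 14]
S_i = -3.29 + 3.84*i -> [-3.29, 0.55, 4.39, 8.23, 12.07]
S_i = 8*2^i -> [8, 16, 32, 64, 128]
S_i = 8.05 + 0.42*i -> [8.05, 8.47, 8.89, 9.31, 9.73]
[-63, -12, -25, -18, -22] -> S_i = Random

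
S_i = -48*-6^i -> [-48, 288, -1728, 10368, -62208]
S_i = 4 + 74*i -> [4, 78, 152, 226, 300]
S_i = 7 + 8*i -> [7, 15, 23, 31, 39]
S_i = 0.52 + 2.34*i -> [0.52, 2.86, 5.2, 7.54, 9.88]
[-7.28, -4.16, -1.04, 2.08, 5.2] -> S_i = -7.28 + 3.12*i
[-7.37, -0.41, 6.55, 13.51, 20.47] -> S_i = -7.37 + 6.96*i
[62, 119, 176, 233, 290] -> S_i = 62 + 57*i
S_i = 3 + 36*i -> [3, 39, 75, 111, 147]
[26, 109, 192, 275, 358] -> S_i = 26 + 83*i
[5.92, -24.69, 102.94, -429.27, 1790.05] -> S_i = 5.92*(-4.17)^i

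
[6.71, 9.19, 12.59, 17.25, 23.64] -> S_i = 6.71*1.37^i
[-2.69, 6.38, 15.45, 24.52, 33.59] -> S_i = -2.69 + 9.07*i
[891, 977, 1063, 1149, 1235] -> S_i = 891 + 86*i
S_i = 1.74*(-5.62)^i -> [1.74, -9.78, 54.96, -308.86, 1735.78]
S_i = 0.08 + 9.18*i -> [0.08, 9.26, 18.44, 27.62, 36.8]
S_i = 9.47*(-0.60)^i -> [9.47, -5.68, 3.41, -2.05, 1.23]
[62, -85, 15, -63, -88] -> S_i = Random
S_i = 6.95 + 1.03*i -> [6.95, 7.98, 9.01, 10.04, 11.07]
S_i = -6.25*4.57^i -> [-6.25, -28.56, -130.53, -596.52, -2726.12]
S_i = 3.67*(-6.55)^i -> [3.67, -24.04, 157.45, -1031.31, 6755.09]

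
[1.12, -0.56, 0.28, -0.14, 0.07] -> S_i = 1.12*(-0.50)^i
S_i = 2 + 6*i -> [2, 8, 14, 20, 26]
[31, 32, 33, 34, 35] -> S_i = 31 + 1*i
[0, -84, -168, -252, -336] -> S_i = 0 + -84*i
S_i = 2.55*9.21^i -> [2.55, 23.49, 216.3, 1992.14, 18347.58]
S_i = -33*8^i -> [-33, -264, -2112, -16896, -135168]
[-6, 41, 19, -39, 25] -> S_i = Random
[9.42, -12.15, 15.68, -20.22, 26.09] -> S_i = 9.42*(-1.29)^i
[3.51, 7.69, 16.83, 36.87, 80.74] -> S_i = 3.51*2.19^i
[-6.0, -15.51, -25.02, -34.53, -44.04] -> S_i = -6.00 + -9.51*i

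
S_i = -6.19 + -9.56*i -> [-6.19, -15.75, -25.31, -34.87, -44.43]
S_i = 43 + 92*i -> [43, 135, 227, 319, 411]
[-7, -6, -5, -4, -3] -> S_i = -7 + 1*i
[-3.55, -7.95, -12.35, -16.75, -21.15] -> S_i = -3.55 + -4.40*i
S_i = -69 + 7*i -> [-69, -62, -55, -48, -41]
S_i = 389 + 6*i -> [389, 395, 401, 407, 413]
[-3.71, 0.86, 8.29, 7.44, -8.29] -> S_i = Random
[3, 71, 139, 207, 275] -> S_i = 3 + 68*i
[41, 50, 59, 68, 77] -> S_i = 41 + 9*i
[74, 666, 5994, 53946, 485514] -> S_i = 74*9^i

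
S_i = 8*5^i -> [8, 40, 200, 1000, 5000]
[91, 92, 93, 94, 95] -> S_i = 91 + 1*i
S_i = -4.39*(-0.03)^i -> [-4.39, 0.13, -0.0, 0.0, -0.0]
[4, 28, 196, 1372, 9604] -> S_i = 4*7^i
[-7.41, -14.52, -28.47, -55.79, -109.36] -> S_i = -7.41*1.96^i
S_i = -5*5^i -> [-5, -25, -125, -625, -3125]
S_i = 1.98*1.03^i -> [1.98, 2.04, 2.1, 2.16, 2.23]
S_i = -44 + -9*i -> [-44, -53, -62, -71, -80]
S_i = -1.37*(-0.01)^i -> [-1.37, 0.01, -0.0, 0.0, -0.0]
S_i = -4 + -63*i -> [-4, -67, -130, -193, -256]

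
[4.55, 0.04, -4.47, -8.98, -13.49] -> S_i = 4.55 + -4.51*i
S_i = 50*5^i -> [50, 250, 1250, 6250, 31250]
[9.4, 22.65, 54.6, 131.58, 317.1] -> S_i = 9.40*2.41^i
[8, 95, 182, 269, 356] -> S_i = 8 + 87*i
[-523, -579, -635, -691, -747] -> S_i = -523 + -56*i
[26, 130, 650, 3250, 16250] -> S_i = 26*5^i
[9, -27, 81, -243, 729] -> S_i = 9*-3^i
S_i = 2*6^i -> [2, 12, 72, 432, 2592]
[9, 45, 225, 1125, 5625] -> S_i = 9*5^i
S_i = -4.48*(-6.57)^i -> [-4.48, 29.43, -193.38, 1270.5, -8347.17]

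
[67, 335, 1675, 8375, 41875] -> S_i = 67*5^i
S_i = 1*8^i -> [1, 8, 64, 512, 4096]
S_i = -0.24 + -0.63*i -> [-0.24, -0.87, -1.5, -2.13, -2.76]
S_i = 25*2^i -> [25, 50, 100, 200, 400]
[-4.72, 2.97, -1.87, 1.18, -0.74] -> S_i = -4.72*(-0.63)^i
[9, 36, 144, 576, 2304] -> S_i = 9*4^i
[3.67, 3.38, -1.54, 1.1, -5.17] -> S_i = Random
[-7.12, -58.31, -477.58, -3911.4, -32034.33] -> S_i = -7.12*8.19^i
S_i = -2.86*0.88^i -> [-2.86, -2.52, -2.21, -1.95, -1.72]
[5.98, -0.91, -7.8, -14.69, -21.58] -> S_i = 5.98 + -6.89*i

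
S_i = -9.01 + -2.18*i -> [-9.01, -11.19, -13.37, -15.55, -17.73]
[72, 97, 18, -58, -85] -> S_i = Random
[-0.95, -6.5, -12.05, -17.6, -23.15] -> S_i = -0.95 + -5.55*i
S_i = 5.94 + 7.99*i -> [5.94, 13.93, 21.92, 29.91, 37.9]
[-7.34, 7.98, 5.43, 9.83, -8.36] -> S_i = Random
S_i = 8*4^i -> [8, 32, 128, 512, 2048]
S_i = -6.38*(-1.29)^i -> [-6.38, 8.23, -10.62, 13.7, -17.67]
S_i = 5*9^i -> [5, 45, 405, 3645, 32805]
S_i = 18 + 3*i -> [18, 21, 24, 27, 30]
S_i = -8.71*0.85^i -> [-8.71, -7.4, -6.29, -5.35, -4.55]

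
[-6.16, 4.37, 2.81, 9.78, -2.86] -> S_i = Random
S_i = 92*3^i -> [92, 276, 828, 2484, 7452]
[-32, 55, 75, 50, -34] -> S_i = Random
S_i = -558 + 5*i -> [-558, -553, -548, -543, -538]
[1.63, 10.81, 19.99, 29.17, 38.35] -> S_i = 1.63 + 9.18*i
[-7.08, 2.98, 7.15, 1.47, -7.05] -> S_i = Random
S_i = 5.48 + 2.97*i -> [5.48, 8.45, 11.42, 14.39, 17.36]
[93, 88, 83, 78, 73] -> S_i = 93 + -5*i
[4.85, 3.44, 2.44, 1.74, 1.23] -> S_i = 4.85*0.71^i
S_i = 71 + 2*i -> [71, 73, 75, 77, 79]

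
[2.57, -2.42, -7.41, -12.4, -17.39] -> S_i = 2.57 + -4.99*i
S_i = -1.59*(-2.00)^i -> [-1.59, 3.18, -6.36, 12.72, -25.44]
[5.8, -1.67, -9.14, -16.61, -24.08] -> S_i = 5.80 + -7.47*i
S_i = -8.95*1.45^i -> [-8.95, -12.98, -18.82, -27.29, -39.56]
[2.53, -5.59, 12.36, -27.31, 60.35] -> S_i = 2.53*(-2.21)^i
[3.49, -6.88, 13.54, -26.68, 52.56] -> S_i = 3.49*(-1.97)^i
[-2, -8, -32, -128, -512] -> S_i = -2*4^i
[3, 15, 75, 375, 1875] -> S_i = 3*5^i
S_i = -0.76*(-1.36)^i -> [-0.76, 1.03, -1.41, 1.91, -2.6]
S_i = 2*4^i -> [2, 8, 32, 128, 512]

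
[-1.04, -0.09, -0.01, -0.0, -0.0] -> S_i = -1.04*0.09^i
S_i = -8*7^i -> [-8, -56, -392, -2744, -19208]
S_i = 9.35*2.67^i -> [9.35, 24.96, 66.66, 177.97, 475.18]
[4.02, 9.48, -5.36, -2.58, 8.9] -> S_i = Random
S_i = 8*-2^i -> [8, -16, 32, -64, 128]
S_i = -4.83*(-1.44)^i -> [-4.83, 6.96, -10.02, 14.42, -20.77]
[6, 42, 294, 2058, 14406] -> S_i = 6*7^i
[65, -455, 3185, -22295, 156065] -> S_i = 65*-7^i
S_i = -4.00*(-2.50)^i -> [-4.0, 10.0, -25.0, 62.5, -156.25]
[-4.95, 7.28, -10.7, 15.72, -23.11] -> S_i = -4.95*(-1.47)^i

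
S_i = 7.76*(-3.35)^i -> [7.76, -26.0, 87.09, -291.74, 977.33]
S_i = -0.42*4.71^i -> [-0.42, -1.98, -9.32, -43.88, -206.7]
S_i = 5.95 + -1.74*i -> [5.95, 4.21, 2.47, 0.73, -1.01]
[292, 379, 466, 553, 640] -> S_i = 292 + 87*i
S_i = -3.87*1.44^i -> [-3.87, -5.57, -8.02, -11.56, -16.64]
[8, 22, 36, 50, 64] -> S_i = 8 + 14*i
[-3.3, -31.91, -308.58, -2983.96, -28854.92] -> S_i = -3.30*9.67^i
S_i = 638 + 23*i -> [638, 661, 684, 707, 730]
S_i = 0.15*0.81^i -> [0.15, 0.12, 0.1, 0.08, 0.06]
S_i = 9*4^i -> [9, 36, 144, 576, 2304]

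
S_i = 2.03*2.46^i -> [2.03, 4.99, 12.28, 30.22, 74.34]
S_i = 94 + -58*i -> [94, 36, -22, -80, -138]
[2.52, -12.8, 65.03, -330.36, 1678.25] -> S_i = 2.52*(-5.08)^i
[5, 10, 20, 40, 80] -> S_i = 5*2^i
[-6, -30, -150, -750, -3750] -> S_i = -6*5^i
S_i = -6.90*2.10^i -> [-6.9, -14.49, -30.43, -63.9, -134.19]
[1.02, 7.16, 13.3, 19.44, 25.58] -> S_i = 1.02 + 6.14*i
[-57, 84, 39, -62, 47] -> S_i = Random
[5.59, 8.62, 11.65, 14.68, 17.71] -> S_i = 5.59 + 3.03*i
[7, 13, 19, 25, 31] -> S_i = 7 + 6*i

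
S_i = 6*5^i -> [6, 30, 150, 750, 3750]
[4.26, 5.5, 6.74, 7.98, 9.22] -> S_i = 4.26 + 1.24*i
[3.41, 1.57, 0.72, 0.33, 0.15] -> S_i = 3.41*0.46^i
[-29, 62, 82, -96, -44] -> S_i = Random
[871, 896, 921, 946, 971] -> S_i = 871 + 25*i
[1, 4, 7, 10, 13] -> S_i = 1 + 3*i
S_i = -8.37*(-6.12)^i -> [-8.37, 51.22, -313.49, 1918.58, -11741.7]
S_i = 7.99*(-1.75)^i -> [7.99, -13.98, 24.47, -42.82, 74.94]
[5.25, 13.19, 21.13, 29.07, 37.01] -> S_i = 5.25 + 7.94*i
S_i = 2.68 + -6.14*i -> [2.68, -3.46, -9.6, -15.74, -21.88]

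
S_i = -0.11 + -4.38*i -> [-0.11, -4.49, -8.87, -13.25, -17.63]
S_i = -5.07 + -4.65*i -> [-5.07, -9.72, -14.37, -19.02, -23.67]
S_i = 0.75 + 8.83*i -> [0.75, 9.58, 18.41, 27.24, 36.07]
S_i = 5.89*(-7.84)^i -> [5.89, -46.18, 362.03, -2838.33, 22252.54]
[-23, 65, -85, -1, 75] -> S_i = Random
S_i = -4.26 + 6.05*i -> [-4.26, 1.79, 7.84, 13.89, 19.94]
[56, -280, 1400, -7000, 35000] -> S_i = 56*-5^i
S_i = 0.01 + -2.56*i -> [0.01, -2.55, -5.11, -7.67, -10.23]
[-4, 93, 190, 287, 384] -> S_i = -4 + 97*i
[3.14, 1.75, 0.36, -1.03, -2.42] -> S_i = 3.14 + -1.39*i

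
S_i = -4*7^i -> [-4, -28, -196, -1372, -9604]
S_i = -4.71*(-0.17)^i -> [-4.71, 0.8, -0.14, 0.02, -0.0]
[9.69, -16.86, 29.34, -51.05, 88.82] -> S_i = 9.69*(-1.74)^i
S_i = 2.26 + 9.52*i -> [2.26, 11.78, 21.3, 30.82, 40.34]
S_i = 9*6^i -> [9, 54, 324, 1944, 11664]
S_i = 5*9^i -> [5, 45, 405, 3645, 32805]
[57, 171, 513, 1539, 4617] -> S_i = 57*3^i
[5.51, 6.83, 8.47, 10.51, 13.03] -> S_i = 5.51*1.24^i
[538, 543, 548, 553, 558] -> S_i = 538 + 5*i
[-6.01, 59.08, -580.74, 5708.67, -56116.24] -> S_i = -6.01*(-9.83)^i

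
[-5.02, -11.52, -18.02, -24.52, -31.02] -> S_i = -5.02 + -6.50*i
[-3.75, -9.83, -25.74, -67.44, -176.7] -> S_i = -3.75*2.62^i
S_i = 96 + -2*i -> [96, 94, 92, 90, 88]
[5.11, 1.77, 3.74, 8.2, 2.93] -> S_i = Random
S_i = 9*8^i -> [9, 72, 576, 4608, 36864]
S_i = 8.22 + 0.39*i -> [8.22, 8.61, 9.0, 9.39, 9.78]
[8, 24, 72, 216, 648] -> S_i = 8*3^i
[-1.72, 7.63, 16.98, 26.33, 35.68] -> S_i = -1.72 + 9.35*i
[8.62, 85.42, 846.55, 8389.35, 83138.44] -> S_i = 8.62*9.91^i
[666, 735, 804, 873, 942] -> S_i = 666 + 69*i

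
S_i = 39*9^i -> [39, 351, 3159, 28431, 255879]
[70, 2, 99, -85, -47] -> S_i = Random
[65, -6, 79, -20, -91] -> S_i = Random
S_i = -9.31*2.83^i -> [-9.31, -26.35, -74.56, -211.01, -597.17]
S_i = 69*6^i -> [69, 414, 2484, 14904, 89424]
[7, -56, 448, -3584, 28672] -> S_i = 7*-8^i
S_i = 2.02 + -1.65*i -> [2.02, 0.37, -1.28, -2.93, -4.58]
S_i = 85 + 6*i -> [85, 91, 97, 103, 109]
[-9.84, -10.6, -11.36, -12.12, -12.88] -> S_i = -9.84 + -0.76*i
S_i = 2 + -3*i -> [2, -1, -4, -7, -10]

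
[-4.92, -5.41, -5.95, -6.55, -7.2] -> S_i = -4.92*1.10^i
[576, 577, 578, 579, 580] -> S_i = 576 + 1*i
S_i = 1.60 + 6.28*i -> [1.6, 7.88, 14.16, 20.44, 26.72]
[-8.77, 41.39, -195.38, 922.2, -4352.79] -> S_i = -8.77*(-4.72)^i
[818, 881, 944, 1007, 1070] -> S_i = 818 + 63*i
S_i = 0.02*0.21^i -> [0.02, 0.0, 0.0, 0.0, 0.0]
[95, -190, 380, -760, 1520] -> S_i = 95*-2^i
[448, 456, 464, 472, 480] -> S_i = 448 + 8*i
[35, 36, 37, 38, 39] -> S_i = 35 + 1*i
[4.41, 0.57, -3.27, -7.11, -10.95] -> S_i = 4.41 + -3.84*i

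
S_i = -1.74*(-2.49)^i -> [-1.74, 4.33, -10.79, 26.86, -66.89]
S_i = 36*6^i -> [36, 216, 1296, 7776, 46656]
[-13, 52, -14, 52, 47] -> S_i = Random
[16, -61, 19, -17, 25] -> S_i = Random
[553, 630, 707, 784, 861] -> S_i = 553 + 77*i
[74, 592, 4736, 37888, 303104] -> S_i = 74*8^i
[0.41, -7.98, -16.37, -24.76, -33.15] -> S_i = 0.41 + -8.39*i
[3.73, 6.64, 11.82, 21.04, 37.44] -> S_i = 3.73*1.78^i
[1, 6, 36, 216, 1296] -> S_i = 1*6^i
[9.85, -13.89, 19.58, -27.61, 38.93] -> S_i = 9.85*(-1.41)^i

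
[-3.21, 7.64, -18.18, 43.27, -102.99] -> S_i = -3.21*(-2.38)^i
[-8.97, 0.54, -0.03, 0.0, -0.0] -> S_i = -8.97*(-0.06)^i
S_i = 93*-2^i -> [93, -186, 372, -744, 1488]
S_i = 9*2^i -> [9, 18, 36, 72, 144]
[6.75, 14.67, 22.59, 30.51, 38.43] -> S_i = 6.75 + 7.92*i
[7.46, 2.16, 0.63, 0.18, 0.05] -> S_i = 7.46*0.29^i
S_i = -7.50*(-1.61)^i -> [-7.5, 12.08, -19.44, 31.3, -50.39]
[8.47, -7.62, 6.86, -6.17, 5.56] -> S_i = 8.47*(-0.90)^i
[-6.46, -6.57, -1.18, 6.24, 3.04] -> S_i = Random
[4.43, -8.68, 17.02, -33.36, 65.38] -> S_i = 4.43*(-1.96)^i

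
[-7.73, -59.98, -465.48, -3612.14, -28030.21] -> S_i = -7.73*7.76^i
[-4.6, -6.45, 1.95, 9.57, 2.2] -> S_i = Random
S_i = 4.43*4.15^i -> [4.43, 18.38, 76.3, 316.63, 1314.0]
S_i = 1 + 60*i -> [1, 61, 121, 181, 241]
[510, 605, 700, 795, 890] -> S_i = 510 + 95*i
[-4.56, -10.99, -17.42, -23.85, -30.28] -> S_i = -4.56 + -6.43*i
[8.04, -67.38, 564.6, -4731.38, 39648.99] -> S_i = 8.04*(-8.38)^i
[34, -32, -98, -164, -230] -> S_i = 34 + -66*i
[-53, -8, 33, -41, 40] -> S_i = Random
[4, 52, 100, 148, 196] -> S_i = 4 + 48*i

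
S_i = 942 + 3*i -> [942, 945, 948, 951, 954]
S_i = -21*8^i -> [-21, -168, -1344, -10752, -86016]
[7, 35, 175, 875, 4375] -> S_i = 7*5^i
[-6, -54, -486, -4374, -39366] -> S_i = -6*9^i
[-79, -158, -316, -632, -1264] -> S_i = -79*2^i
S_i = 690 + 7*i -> [690, 697, 704, 711, 718]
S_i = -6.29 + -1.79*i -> [-6.29, -8.08, -9.87, -11.66, -13.45]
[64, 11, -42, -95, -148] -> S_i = 64 + -53*i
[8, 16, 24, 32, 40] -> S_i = 8 + 8*i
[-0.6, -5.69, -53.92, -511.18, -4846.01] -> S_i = -0.60*9.48^i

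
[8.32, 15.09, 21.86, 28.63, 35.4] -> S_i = 8.32 + 6.77*i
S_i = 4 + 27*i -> [4, 31, 58, 85, 112]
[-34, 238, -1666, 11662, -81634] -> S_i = -34*-7^i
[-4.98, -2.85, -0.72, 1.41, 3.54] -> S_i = -4.98 + 2.13*i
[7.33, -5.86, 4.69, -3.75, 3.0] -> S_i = 7.33*(-0.80)^i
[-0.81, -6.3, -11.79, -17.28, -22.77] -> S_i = -0.81 + -5.49*i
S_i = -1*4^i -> [-1, -4, -16, -64, -256]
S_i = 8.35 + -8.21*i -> [8.35, 0.14, -8.07, -16.28, -24.49]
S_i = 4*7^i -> [4, 28, 196, 1372, 9604]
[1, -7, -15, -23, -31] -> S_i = 1 + -8*i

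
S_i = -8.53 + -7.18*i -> [-8.53, -15.71, -22.89, -30.07, -37.25]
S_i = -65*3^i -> [-65, -195, -585, -1755, -5265]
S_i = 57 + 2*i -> [57, 59, 61, 63, 65]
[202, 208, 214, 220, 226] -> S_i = 202 + 6*i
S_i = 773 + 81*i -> [773, 854, 935, 1016, 1097]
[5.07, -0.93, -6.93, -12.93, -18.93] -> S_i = 5.07 + -6.00*i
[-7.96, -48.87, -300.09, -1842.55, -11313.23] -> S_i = -7.96*6.14^i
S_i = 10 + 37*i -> [10, 47, 84, 121, 158]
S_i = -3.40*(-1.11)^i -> [-3.4, 3.77, -4.19, 4.65, -5.16]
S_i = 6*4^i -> [6, 24, 96, 384, 1536]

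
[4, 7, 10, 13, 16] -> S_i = 4 + 3*i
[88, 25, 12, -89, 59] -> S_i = Random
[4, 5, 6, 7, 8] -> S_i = 4 + 1*i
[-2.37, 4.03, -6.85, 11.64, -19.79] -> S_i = -2.37*(-1.70)^i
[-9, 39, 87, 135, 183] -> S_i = -9 + 48*i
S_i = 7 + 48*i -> [7, 55, 103, 151, 199]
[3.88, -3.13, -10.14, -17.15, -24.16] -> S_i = 3.88 + -7.01*i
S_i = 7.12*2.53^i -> [7.12, 18.01, 45.57, 115.3, 291.72]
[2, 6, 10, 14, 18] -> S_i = 2 + 4*i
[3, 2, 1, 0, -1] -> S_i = 3 + -1*i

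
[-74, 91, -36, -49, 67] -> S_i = Random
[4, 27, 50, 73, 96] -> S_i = 4 + 23*i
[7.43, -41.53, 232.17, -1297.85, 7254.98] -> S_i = 7.43*(-5.59)^i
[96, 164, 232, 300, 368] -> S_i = 96 + 68*i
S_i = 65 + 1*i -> [65, 66, 67, 68, 69]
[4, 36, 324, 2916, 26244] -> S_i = 4*9^i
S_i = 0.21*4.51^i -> [0.21, 0.95, 4.27, 19.26, 86.88]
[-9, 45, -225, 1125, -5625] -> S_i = -9*-5^i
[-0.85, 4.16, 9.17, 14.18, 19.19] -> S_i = -0.85 + 5.01*i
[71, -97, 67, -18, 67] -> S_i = Random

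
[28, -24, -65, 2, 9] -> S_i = Random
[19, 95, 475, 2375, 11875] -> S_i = 19*5^i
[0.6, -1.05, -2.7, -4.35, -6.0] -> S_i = 0.60 + -1.65*i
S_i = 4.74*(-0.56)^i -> [4.74, -2.65, 1.49, -0.83, 0.47]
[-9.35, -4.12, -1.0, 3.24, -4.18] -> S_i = Random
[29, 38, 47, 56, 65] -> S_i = 29 + 9*i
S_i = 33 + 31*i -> [33, 64, 95, 126, 157]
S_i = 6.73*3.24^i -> [6.73, 21.81, 70.65, 228.9, 741.64]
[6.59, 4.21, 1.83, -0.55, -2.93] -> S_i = 6.59 + -2.38*i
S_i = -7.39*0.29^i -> [-7.39, -2.14, -0.62, -0.18, -0.05]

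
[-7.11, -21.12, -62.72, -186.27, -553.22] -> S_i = -7.11*2.97^i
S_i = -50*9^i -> [-50, -450, -4050, -36450, -328050]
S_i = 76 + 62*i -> [76, 138, 200, 262, 324]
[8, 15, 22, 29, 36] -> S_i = 8 + 7*i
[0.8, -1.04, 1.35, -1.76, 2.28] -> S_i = 0.80*(-1.30)^i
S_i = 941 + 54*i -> [941, 995, 1049, 1103, 1157]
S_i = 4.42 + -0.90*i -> [4.42, 3.52, 2.62, 1.72, 0.82]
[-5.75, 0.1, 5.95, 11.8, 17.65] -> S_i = -5.75 + 5.85*i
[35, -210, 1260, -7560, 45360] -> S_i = 35*-6^i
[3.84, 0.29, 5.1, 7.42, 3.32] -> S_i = Random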